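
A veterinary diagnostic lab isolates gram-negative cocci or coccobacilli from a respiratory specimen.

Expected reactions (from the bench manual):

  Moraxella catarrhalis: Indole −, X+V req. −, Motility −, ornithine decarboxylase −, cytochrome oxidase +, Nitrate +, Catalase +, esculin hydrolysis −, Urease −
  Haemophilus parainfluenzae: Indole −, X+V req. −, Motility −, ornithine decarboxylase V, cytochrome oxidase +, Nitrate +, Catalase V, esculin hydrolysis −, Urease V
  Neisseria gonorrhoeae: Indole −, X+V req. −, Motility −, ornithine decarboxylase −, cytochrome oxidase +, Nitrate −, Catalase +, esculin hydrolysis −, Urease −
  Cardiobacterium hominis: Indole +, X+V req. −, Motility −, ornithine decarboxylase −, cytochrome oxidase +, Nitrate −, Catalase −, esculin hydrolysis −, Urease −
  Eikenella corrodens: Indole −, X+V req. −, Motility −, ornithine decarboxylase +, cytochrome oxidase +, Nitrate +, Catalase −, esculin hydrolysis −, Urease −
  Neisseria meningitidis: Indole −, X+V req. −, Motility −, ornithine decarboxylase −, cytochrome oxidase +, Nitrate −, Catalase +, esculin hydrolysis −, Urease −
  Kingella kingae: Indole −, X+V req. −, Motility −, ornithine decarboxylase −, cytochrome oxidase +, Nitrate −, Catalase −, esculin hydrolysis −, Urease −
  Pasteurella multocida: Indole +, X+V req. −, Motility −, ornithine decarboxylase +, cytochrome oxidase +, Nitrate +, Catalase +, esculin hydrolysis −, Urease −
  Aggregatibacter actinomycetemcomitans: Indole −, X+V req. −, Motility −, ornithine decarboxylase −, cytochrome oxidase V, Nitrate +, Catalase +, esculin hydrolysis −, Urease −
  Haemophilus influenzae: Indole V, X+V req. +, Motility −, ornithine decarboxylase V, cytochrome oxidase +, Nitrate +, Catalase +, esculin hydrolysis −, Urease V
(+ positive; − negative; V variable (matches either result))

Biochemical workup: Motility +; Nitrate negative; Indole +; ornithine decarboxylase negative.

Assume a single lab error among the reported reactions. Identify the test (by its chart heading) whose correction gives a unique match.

Motility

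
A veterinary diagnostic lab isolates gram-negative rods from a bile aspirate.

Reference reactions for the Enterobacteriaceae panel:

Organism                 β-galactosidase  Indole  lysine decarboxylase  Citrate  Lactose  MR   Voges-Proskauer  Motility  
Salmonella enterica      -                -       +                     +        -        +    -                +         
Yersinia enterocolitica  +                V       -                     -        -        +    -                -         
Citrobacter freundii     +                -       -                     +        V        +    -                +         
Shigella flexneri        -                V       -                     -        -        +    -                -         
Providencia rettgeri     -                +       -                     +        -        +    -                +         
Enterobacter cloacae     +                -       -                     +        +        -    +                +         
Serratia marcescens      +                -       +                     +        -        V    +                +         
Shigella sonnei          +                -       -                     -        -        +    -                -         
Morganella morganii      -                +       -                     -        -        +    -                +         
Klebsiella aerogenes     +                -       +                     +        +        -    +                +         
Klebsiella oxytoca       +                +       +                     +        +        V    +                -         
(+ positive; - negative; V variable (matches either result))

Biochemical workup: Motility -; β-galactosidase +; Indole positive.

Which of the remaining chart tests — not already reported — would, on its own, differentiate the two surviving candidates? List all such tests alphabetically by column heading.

β-galactosidase +: excludes Salmonella enterica, Shigella flexneri, Providencia rettgeri, Morganella morganii — 7 left.
Motility -: excludes Citrobacter freundii, Enterobacter cloacae, Serratia marcescens, Klebsiella aerogenes — 3 left.
Indole +: excludes Shigella sonnei — 2 left.
Two candidates remain: Klebsiella oxytoca and Yersinia enterocolitica.
  lysine decarboxylase: Klebsiella oxytoca +, Yersinia enterocolitica - — discriminates.
  Citrate: Klebsiella oxytoca +, Yersinia enterocolitica - — discriminates.
  Lactose: Klebsiella oxytoca +, Yersinia enterocolitica - — discriminates.
  MR: V vs + — variable for at least one, does not separate.
  Voges-Proskauer: Klebsiella oxytoca +, Yersinia enterocolitica - — discriminates.

Citrate, Lactose, lysine decarboxylase, Voges-Proskauer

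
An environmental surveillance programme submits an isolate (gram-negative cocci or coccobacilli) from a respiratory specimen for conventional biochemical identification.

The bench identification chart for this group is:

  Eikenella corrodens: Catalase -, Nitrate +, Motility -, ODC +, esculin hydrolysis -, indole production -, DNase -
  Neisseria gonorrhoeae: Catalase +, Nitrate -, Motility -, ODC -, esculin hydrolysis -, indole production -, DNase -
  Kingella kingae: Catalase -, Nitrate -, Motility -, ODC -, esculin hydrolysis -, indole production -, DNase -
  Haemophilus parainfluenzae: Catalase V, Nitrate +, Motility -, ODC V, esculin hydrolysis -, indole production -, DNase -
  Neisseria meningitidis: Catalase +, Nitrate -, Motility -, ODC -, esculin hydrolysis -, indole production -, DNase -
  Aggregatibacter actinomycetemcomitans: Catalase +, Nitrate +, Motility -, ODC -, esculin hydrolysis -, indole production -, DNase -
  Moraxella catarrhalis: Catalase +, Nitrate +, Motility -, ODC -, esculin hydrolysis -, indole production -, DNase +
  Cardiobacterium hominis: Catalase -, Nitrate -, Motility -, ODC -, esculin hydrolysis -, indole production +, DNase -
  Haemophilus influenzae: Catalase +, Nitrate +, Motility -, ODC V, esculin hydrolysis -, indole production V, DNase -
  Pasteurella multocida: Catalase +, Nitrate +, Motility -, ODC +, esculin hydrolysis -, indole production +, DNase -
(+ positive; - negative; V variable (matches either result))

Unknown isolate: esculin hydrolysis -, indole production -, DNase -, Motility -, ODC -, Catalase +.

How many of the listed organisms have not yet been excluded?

5

DNase -: excludes Moraxella catarrhalis — 9 left.
indole production -: excludes Cardiobacterium hominis, Pasteurella multocida — 7 left.
Catalase +: excludes Eikenella corrodens, Kingella kingae — 5 left.
esculin hydrolysis -: all 5 remaining candidates are consistent.
Motility -: all 5 remaining candidates are consistent.
ODC -: all 5 remaining candidates are consistent.
Still consistent: Aggregatibacter actinomycetemcomitans, Haemophilus influenzae, Haemophilus parainfluenzae, Neisseria gonorrhoeae, Neisseria meningitidis.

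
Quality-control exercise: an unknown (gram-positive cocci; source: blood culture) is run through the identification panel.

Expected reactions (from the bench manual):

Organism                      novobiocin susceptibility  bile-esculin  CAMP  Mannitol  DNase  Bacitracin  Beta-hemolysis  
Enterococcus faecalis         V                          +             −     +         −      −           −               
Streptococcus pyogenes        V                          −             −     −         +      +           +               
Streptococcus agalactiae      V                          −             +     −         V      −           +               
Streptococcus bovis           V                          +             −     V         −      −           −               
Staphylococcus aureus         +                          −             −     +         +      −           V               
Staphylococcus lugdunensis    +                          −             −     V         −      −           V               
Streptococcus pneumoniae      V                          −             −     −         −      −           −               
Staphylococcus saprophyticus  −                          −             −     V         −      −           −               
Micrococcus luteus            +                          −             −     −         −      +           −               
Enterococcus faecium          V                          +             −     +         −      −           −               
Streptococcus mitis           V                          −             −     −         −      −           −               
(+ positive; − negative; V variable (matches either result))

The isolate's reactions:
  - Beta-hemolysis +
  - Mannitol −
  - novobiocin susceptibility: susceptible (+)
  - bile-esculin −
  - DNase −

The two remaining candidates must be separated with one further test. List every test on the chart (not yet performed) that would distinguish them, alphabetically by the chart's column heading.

CAMP

novobiocin susceptibility +: excludes Staphylococcus saprophyticus — 10 left.
bile-esculin −: excludes Enterococcus faecalis, Streptococcus bovis, Enterococcus faecium — 7 left.
Beta-hemolysis +: excludes Streptococcus pneumoniae, Micrococcus luteus, Streptococcus mitis — 4 left.
Mannitol −: excludes Staphylococcus aureus — 3 left.
DNase −: excludes Streptococcus pyogenes — 2 left.
Two candidates remain: Staphylococcus lugdunensis and Streptococcus agalactiae.
  CAMP: Staphylococcus lugdunensis −, Streptococcus agalactiae + — discriminates.
  Bacitracin: − vs − — same for both, does not separate.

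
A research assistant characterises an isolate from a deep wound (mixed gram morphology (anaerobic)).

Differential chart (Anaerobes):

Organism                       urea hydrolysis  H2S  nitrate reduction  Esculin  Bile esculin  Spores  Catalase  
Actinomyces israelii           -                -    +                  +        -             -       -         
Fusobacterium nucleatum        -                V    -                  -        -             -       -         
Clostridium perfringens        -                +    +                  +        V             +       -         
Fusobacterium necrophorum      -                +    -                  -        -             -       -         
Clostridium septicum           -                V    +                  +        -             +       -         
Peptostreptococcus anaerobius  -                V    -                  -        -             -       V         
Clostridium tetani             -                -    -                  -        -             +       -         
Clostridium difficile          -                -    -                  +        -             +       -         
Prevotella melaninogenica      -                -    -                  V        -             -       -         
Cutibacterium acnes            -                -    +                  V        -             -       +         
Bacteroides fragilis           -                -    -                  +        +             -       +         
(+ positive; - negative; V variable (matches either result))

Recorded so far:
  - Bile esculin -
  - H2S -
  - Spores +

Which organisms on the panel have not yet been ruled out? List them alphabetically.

Clostridium difficile, Clostridium septicum, Clostridium tetani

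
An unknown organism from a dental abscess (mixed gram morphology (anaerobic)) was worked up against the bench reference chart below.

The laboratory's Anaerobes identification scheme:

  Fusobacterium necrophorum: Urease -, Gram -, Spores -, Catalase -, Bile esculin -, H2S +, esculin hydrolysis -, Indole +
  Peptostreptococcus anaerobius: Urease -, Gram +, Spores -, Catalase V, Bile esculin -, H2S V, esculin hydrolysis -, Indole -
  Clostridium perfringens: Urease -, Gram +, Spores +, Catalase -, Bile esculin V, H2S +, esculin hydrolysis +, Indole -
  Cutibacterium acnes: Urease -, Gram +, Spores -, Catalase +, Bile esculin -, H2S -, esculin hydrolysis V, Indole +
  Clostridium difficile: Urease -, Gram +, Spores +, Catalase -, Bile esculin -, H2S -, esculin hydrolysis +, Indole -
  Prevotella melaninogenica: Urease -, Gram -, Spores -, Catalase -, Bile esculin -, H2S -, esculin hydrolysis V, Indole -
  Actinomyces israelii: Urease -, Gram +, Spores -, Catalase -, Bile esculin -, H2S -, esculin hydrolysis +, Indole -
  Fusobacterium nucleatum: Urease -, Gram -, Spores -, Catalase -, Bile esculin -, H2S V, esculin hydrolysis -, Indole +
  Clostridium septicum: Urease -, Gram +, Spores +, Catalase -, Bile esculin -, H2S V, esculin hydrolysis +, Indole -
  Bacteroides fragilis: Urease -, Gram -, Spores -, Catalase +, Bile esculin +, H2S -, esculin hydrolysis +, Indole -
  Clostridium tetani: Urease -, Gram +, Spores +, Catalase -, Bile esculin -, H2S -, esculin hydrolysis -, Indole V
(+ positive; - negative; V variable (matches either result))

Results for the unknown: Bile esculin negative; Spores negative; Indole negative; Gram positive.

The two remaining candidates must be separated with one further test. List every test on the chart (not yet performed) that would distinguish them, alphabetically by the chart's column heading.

esculin hydrolysis

Spores -: excludes Clostridium perfringens, Clostridium difficile, Clostridium septicum, Clostridium tetani — 7 left.
Bile esculin -: excludes Bacteroides fragilis — 6 left.
Gram +: excludes Fusobacterium necrophorum, Prevotella melaninogenica, Fusobacterium nucleatum — 3 left.
Indole -: excludes Cutibacterium acnes — 2 left.
Two candidates remain: Actinomyces israelii and Peptostreptococcus anaerobius.
  Urease: - vs - — same for both, does not separate.
  Catalase: - vs V — variable for at least one, does not separate.
  H2S: - vs V — variable for at least one, does not separate.
  esculin hydrolysis: Actinomyces israelii +, Peptostreptococcus anaerobius - — discriminates.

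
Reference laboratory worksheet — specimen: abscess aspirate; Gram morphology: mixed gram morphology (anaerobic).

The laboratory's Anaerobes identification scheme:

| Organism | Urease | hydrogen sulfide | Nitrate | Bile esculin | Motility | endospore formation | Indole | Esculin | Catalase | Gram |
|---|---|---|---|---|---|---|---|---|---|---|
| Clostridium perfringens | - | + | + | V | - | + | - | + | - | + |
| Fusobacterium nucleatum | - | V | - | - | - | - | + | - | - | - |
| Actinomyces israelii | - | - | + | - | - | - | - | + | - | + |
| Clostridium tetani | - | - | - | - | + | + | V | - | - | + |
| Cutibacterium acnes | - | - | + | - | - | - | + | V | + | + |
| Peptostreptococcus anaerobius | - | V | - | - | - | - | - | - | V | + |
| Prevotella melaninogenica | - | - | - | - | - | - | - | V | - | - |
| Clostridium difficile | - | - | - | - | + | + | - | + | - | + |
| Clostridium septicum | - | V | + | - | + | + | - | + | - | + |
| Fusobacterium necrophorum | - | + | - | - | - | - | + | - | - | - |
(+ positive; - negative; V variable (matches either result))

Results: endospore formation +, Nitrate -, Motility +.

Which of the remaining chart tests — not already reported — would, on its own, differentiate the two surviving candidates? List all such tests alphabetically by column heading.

endospore formation +: excludes 6 organisms — 4 left.
Nitrate -: excludes Clostridium perfringens, Clostridium septicum — 2 left.
Motility +: all 2 remaining candidates are consistent.
Two candidates remain: Clostridium difficile and Clostridium tetani.
  Urease: - vs - — same for both, does not separate.
  hydrogen sulfide: - vs - — same for both, does not separate.
  Bile esculin: - vs - — same for both, does not separate.
  Indole: - vs V — variable for at least one, does not separate.
  Esculin: Clostridium difficile +, Clostridium tetani - — discriminates.
  Catalase: - vs - — same for both, does not separate.
  Gram: + vs + — same for both, does not separate.

Esculin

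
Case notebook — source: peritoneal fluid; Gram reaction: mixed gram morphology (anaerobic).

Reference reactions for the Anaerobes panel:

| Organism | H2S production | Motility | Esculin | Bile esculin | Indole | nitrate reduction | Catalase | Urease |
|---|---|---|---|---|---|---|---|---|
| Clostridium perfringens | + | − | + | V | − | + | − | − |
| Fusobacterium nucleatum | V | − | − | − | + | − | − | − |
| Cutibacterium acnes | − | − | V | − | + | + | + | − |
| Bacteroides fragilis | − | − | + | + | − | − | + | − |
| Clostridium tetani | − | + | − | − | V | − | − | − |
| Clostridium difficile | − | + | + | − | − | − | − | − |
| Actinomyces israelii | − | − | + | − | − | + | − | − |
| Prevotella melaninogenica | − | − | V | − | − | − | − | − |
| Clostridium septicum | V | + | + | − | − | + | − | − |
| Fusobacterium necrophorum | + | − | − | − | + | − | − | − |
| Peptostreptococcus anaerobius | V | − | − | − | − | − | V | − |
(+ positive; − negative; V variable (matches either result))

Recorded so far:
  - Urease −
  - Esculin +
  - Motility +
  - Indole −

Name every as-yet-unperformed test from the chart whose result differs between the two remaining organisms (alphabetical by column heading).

Motility +: excludes 8 organisms — 3 left.
Indole −: all 3 remaining candidates are consistent.
Urease −: all 3 remaining candidates are consistent.
Esculin +: excludes Clostridium tetani — 2 left.
Two candidates remain: Clostridium difficile and Clostridium septicum.
  H2S production: − vs V — variable for at least one, does not separate.
  Bile esculin: − vs − — same for both, does not separate.
  nitrate reduction: Clostridium difficile −, Clostridium septicum + — discriminates.
  Catalase: − vs − — same for both, does not separate.

nitrate reduction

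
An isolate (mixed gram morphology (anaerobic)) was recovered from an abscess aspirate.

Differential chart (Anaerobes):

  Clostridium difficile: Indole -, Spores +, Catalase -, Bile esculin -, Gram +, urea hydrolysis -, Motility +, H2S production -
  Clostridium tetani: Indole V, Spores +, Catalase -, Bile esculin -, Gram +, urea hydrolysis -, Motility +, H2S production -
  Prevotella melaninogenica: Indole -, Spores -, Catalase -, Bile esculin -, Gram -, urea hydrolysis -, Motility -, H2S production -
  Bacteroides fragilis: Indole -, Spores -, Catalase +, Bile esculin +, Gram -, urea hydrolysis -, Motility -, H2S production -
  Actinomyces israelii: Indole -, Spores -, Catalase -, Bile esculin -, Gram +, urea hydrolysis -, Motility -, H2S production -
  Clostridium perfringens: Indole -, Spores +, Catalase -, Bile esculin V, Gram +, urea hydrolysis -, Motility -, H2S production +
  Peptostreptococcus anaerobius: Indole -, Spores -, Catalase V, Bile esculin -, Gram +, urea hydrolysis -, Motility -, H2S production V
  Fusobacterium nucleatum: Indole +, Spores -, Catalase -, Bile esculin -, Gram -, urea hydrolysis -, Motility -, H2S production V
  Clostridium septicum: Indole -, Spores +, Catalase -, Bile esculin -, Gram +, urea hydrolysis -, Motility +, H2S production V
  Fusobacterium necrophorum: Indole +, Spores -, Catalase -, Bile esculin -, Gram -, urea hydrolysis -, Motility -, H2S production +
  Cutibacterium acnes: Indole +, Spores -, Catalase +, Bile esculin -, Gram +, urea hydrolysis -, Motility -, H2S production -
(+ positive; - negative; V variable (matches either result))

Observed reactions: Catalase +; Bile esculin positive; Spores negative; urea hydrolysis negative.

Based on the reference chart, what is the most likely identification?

Bacteroides fragilis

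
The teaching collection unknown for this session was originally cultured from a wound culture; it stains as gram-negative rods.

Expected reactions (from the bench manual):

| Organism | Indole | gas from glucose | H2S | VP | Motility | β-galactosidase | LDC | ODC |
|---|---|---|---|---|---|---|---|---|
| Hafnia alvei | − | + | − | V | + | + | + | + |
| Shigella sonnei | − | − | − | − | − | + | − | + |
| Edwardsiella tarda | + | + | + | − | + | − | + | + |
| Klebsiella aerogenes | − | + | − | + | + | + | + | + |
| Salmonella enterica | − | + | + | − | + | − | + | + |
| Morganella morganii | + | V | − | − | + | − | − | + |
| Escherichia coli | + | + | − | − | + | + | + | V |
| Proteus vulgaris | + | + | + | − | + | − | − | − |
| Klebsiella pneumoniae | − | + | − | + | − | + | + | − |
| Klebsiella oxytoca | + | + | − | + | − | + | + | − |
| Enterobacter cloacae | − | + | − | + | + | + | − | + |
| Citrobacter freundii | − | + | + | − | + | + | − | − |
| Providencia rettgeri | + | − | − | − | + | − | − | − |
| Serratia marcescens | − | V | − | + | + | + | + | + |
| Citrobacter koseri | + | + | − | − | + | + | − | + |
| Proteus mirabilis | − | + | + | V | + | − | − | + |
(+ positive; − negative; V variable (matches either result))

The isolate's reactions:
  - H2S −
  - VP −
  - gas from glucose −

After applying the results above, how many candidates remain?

3

H2S −: excludes 5 organisms — 11 left.
gas from glucose −: excludes 7 organisms — 4 left.
VP −: excludes Serratia marcescens — 3 left.
Still consistent: Morganella morganii, Providencia rettgeri, Shigella sonnei.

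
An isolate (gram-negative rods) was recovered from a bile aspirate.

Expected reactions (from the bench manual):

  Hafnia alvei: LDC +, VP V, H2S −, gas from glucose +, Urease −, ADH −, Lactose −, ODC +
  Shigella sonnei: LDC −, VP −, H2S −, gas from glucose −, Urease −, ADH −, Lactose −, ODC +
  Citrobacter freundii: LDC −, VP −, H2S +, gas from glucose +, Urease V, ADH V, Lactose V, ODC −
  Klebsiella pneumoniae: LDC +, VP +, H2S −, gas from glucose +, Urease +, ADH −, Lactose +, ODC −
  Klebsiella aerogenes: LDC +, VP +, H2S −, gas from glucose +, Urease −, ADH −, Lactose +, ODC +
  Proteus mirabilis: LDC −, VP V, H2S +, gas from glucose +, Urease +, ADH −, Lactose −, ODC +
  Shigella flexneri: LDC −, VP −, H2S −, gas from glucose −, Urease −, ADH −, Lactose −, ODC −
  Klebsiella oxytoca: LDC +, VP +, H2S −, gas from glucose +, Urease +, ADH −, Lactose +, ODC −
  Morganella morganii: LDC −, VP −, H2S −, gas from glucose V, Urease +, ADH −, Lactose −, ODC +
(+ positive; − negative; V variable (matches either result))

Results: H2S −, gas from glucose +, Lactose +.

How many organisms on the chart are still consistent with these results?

3

gas from glucose +: excludes Shigella sonnei, Shigella flexneri — 7 left.
H2S −: excludes Citrobacter freundii, Proteus mirabilis — 5 left.
Lactose +: excludes Hafnia alvei, Morganella morganii — 3 left.
Still consistent: Klebsiella aerogenes, Klebsiella oxytoca, Klebsiella pneumoniae.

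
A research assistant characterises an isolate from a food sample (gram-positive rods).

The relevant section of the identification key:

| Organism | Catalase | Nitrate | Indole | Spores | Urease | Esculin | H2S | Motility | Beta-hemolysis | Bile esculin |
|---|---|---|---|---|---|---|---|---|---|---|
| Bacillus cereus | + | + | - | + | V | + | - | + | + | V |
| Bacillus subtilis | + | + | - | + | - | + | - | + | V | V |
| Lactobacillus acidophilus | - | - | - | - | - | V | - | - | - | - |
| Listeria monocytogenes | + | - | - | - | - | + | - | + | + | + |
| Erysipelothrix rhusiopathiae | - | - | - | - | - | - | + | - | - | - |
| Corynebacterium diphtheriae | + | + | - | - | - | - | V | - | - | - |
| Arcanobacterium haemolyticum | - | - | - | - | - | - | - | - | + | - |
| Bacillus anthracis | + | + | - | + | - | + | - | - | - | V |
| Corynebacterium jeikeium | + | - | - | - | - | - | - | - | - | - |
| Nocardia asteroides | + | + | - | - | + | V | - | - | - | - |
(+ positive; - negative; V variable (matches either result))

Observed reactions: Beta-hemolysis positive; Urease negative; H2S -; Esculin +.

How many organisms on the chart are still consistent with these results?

3

Urease -: excludes Nocardia asteroides — 9 left.
H2S -: excludes Erysipelothrix rhusiopathiae — 8 left.
Beta-hemolysis +: excludes Lactobacillus acidophilus, Corynebacterium diphtheriae, Bacillus anthracis, Corynebacterium jeikeium — 4 left.
Esculin +: excludes Arcanobacterium haemolyticum — 3 left.
Still consistent: Bacillus cereus, Bacillus subtilis, Listeria monocytogenes.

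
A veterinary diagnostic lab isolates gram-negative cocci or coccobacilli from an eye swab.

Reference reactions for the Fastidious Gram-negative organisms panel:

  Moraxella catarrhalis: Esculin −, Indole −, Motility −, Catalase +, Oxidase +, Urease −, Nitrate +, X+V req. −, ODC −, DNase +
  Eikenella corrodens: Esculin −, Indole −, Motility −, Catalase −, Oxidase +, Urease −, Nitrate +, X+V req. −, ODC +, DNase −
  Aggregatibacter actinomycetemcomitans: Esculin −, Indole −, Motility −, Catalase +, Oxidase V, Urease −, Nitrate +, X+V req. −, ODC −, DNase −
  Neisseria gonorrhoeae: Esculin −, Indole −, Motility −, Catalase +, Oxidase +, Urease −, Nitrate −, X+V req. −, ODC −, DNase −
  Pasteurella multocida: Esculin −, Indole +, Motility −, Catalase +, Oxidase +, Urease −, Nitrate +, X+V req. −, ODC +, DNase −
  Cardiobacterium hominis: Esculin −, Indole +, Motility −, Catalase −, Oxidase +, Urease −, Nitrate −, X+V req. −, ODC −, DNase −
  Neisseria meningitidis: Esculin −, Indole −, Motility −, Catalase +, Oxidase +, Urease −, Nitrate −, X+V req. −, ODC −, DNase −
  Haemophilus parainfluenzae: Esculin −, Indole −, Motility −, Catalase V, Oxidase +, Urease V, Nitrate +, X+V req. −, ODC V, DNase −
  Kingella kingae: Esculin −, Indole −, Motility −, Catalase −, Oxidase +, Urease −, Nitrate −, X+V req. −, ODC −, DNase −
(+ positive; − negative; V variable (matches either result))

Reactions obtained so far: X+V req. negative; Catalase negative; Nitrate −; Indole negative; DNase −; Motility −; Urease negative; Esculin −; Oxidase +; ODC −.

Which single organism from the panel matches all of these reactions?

ODC −: excludes Eikenella corrodens, Pasteurella multocida — 7 left.
DNase −: excludes Moraxella catarrhalis — 6 left.
Nitrate −: excludes Aggregatibacter actinomycetemcomitans, Haemophilus parainfluenzae — 4 left.
Indole −: excludes Cardiobacterium hominis — 3 left.
Motility −: all 3 remaining candidates are consistent.
Urease −: all 3 remaining candidates are consistent.
X+V req. −: all 3 remaining candidates are consistent.
Esculin −: all 3 remaining candidates are consistent.
Catalase −: excludes Neisseria gonorrhoeae, Neisseria meningitidis — 1 left.
Oxidase +: the one remaining candidate is consistent.

Kingella kingae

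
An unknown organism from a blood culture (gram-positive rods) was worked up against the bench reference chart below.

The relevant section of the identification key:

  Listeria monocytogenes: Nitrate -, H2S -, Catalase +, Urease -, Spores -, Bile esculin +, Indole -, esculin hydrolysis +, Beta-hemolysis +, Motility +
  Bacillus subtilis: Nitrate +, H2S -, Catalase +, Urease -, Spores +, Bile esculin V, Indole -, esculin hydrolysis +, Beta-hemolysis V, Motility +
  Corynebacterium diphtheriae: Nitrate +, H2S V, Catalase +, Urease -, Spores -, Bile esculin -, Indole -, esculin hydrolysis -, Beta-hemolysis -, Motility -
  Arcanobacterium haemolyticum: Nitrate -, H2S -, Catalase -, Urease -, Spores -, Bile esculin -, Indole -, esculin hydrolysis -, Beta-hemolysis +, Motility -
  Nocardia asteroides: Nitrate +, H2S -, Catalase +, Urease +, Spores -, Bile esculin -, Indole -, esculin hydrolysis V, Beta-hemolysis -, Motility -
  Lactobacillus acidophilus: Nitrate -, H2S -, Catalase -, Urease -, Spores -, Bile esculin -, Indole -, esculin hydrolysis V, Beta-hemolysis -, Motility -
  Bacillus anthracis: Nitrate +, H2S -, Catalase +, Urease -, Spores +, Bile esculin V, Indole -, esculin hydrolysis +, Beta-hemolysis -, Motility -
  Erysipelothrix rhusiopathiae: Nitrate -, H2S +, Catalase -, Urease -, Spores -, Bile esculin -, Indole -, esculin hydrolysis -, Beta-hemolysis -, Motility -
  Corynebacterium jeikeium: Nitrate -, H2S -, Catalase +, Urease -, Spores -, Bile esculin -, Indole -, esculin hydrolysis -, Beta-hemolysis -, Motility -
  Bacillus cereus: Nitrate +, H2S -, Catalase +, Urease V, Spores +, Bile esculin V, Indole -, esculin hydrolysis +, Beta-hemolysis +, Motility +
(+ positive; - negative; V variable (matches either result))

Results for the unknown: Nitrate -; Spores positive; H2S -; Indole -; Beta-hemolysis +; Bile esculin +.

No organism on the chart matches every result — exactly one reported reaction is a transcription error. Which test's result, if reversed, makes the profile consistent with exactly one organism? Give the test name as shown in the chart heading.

Spores

As reported, no row in the chart matches all 6 reactions.
Reversing H2S → still no organism matches.
Reversing Bile esculin → still no organism matches.
Reversing Beta-hemolysis → still no organism matches.
Reversing Spores (to -) → unique match: Listeria monocytogenes.
Reversing Nitrate → 2 organisms match (not unique).
Reversing Indole → still no organism matches.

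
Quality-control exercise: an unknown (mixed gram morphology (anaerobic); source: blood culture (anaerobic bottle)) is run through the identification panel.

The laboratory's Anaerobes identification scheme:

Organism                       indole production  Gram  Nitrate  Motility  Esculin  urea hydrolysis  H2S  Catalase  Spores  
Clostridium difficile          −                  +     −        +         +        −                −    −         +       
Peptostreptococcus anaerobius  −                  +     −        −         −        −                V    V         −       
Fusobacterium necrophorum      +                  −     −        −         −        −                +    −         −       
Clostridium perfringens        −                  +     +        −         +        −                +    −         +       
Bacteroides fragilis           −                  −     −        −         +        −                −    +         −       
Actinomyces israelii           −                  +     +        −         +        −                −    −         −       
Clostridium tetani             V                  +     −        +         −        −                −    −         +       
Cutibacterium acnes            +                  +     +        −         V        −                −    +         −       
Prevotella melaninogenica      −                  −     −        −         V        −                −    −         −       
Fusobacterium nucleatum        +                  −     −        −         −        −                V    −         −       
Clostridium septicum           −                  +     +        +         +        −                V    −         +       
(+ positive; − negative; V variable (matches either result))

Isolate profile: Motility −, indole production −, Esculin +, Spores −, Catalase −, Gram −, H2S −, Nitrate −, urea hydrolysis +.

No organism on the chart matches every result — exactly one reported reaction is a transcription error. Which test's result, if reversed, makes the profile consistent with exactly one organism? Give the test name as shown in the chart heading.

urea hydrolysis

As reported, no row in the chart matches all 9 reactions.
Reversing Motility → still no organism matches.
Reversing H2S → still no organism matches.
Reversing Catalase → still no organism matches.
Reversing urea hydrolysis (to −) → unique match: Prevotella melaninogenica.
Reversing Gram → still no organism matches.
Reversing indole production → still no organism matches.
Reversing Spores → still no organism matches.
Reversing Nitrate → still no organism matches.
Reversing Esculin → still no organism matches.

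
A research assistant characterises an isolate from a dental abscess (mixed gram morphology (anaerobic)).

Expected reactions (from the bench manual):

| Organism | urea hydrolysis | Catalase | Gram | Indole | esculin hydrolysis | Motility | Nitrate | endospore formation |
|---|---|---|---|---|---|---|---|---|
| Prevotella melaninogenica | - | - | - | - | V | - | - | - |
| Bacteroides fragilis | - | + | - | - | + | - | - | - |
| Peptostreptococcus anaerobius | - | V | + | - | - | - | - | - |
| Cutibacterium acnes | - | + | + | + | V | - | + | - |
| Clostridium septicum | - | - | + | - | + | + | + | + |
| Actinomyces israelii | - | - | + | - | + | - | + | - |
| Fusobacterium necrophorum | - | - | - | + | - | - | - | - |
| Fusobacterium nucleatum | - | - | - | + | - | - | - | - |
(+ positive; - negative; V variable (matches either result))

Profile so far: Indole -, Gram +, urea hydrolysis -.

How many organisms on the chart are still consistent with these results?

3

Indole -: excludes Cutibacterium acnes, Fusobacterium necrophorum, Fusobacterium nucleatum — 5 left.
Gram +: excludes Prevotella melaninogenica, Bacteroides fragilis — 3 left.
urea hydrolysis -: all 3 remaining candidates are consistent.
Still consistent: Actinomyces israelii, Clostridium septicum, Peptostreptococcus anaerobius.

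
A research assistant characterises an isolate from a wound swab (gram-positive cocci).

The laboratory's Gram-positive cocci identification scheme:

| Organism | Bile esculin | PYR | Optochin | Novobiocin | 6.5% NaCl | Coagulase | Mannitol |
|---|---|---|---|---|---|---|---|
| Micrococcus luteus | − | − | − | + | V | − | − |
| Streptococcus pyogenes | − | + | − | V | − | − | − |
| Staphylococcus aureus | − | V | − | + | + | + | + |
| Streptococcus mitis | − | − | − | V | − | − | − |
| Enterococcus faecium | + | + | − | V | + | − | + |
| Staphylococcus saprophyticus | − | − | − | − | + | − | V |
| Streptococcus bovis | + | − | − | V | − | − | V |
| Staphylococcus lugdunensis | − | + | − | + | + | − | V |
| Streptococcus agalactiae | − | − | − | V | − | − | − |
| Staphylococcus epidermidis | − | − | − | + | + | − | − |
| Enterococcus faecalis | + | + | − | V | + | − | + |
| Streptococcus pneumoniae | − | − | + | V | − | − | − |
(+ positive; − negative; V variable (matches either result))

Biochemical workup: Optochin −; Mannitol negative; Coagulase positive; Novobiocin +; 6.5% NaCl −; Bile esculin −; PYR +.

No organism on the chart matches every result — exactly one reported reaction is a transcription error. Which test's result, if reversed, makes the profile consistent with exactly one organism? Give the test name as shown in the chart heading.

Coagulase

As reported, no row in the chart matches all 7 reactions.
Reversing Optochin → still no organism matches.
Reversing PYR → still no organism matches.
Reversing Mannitol → still no organism matches.
Reversing Novobiocin → still no organism matches.
Reversing Coagulase (to −) → unique match: Streptococcus pyogenes.
Reversing 6.5% NaCl → still no organism matches.
Reversing Bile esculin → still no organism matches.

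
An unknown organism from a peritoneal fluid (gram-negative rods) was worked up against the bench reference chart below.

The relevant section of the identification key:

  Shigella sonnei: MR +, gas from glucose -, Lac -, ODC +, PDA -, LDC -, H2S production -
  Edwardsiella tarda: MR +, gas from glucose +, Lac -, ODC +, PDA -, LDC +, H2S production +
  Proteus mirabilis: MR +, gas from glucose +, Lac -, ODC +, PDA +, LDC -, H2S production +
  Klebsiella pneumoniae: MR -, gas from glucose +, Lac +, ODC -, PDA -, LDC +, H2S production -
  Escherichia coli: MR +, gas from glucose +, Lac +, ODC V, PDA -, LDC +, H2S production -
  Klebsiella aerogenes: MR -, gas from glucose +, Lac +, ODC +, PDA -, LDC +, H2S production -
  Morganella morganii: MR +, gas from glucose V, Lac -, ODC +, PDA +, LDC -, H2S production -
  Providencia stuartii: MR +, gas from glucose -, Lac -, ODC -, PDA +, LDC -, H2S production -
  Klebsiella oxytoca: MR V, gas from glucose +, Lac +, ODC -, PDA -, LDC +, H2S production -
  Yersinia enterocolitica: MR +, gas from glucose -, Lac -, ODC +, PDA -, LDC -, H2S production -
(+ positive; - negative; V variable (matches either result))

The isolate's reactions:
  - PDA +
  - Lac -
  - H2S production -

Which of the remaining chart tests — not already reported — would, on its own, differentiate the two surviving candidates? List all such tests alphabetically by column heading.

H2S production -: excludes Edwardsiella tarda, Proteus mirabilis — 8 left.
Lac -: excludes Klebsiella pneumoniae, Escherichia coli, Klebsiella aerogenes, Klebsiella oxytoca — 4 left.
PDA +: excludes Shigella sonnei, Yersinia enterocolitica — 2 left.
Two candidates remain: Morganella morganii and Providencia stuartii.
  MR: + vs + — same for both, does not separate.
  gas from glucose: V vs - — variable for at least one, does not separate.
  ODC: Morganella morganii +, Providencia stuartii - — discriminates.
  LDC: - vs - — same for both, does not separate.

ODC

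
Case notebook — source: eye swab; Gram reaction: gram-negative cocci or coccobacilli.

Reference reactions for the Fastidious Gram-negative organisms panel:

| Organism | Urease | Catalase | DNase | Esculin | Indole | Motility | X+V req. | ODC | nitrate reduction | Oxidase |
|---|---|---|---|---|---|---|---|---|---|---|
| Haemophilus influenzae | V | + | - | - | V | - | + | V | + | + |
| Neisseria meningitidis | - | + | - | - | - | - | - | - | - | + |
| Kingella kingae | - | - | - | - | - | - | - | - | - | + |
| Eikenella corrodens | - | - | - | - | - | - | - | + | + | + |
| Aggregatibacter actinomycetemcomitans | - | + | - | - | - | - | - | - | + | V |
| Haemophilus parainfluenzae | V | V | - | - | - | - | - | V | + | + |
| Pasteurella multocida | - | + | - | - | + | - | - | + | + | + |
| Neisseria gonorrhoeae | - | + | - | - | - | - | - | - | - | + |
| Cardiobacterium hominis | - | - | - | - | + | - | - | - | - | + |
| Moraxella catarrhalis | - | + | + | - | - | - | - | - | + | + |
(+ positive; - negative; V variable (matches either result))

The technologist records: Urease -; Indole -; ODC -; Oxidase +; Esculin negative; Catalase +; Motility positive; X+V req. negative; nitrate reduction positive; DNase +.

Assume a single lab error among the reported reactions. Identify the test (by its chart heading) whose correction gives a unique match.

Motility

As reported, no row in the chart matches all 10 reactions.
Reversing nitrate reduction → still no organism matches.
Reversing Indole → still no organism matches.
Reversing X+V req. → still no organism matches.
Reversing Esculin → still no organism matches.
Reversing DNase → still no organism matches.
Reversing Oxidase → still no organism matches.
Reversing Catalase → still no organism matches.
Reversing Urease → still no organism matches.
Reversing Motility (to -) → unique match: Moraxella catarrhalis.
Reversing ODC → still no organism matches.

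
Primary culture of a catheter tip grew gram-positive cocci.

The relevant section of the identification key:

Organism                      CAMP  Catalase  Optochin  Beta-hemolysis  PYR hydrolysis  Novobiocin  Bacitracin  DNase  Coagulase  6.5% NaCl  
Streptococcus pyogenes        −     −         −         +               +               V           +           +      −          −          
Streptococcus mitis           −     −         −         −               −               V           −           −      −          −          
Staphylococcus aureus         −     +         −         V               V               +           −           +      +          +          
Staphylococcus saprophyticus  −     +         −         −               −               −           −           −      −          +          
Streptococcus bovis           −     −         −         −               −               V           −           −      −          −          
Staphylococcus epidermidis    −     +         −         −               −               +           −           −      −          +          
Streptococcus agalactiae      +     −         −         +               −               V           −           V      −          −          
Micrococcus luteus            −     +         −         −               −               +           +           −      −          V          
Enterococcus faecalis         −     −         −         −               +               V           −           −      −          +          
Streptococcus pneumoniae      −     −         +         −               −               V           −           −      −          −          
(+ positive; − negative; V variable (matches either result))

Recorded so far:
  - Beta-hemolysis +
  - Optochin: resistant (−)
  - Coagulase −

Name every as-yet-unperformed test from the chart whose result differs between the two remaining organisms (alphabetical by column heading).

Bacitracin, CAMP, PYR hydrolysis

Coagulase −: excludes Staphylococcus aureus — 9 left.
Optochin −: excludes Streptococcus pneumoniae — 8 left.
Beta-hemolysis +: excludes 6 organisms — 2 left.
Two candidates remain: Streptococcus agalactiae and Streptococcus pyogenes.
  CAMP: Streptococcus agalactiae +, Streptococcus pyogenes − — discriminates.
  Catalase: − vs − — same for both, does not separate.
  PYR hydrolysis: Streptococcus agalactiae −, Streptococcus pyogenes + — discriminates.
  Novobiocin: V vs V — variable for at least one, does not separate.
  Bacitracin: Streptococcus agalactiae −, Streptococcus pyogenes + — discriminates.
  DNase: V vs + — variable for at least one, does not separate.
  6.5% NaCl: − vs − — same for both, does not separate.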